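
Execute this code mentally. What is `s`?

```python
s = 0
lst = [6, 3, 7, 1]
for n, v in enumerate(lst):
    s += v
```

Let's trace through this code step by step.

Initialize: s = 0
Initialize: lst = [6, 3, 7, 1]
Entering loop: for n, v in enumerate(lst):

After execution: s = 17
17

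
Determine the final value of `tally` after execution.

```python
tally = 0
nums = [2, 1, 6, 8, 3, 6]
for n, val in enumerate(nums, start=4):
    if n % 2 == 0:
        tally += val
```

Let's trace through this code step by step.

Initialize: tally = 0
Initialize: nums = [2, 1, 6, 8, 3, 6]
Entering loop: for n, val in enumerate(nums, start=4):

After execution: tally = 11
11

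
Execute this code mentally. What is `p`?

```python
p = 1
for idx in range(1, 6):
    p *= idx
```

Let's trace through this code step by step.

Initialize: p = 1
Entering loop: for idx in range(1, 6):

After execution: p = 120
120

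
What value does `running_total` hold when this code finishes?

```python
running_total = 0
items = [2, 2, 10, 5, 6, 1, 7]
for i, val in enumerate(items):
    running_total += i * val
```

Let's trace through this code step by step.

Initialize: running_total = 0
Initialize: items = [2, 2, 10, 5, 6, 1, 7]
Entering loop: for i, val in enumerate(items):

After execution: running_total = 108
108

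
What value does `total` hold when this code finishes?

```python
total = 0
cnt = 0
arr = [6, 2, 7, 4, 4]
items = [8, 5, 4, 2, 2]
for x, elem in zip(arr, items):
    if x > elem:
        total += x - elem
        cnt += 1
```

Let's trace through this code step by step.

Initialize: total = 0
Initialize: cnt = 0
Initialize: arr = [6, 2, 7, 4, 4]
Initialize: items = [8, 5, 4, 2, 2]
Entering loop: for x, elem in zip(arr, items):

After execution: total = 7
7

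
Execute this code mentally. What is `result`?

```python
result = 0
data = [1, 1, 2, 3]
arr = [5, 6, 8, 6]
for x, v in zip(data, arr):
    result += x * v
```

Let's trace through this code step by step.

Initialize: result = 0
Initialize: data = [1, 1, 2, 3]
Initialize: arr = [5, 6, 8, 6]
Entering loop: for x, v in zip(data, arr):

After execution: result = 45
45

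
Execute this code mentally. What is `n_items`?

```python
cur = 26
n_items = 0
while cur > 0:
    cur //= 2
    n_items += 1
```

Let's trace through this code step by step.

Initialize: cur = 26
Initialize: n_items = 0
Entering loop: while cur > 0:

After execution: n_items = 5
5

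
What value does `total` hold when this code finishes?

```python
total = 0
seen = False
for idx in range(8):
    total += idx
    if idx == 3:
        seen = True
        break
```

Let's trace through this code step by step.

Initialize: total = 0
Initialize: seen = False
Entering loop: for idx in range(8):

After execution: total = 6
6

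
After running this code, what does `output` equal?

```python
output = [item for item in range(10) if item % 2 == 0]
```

Let's trace through this code step by step.

Initialize: output = [item for item in range(10) if item % 2 == 0]

After execution: output = [0, 2, 4, 6, 8]
[0, 2, 4, 6, 8]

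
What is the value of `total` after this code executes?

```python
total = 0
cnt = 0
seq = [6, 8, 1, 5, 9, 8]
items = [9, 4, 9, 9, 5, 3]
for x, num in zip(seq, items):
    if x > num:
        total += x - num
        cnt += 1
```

Let's trace through this code step by step.

Initialize: total = 0
Initialize: cnt = 0
Initialize: seq = [6, 8, 1, 5, 9, 8]
Initialize: items = [9, 4, 9, 9, 5, 3]
Entering loop: for x, num in zip(seq, items):

After execution: total = 13
13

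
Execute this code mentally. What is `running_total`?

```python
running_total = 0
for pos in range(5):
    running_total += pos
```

Let's trace through this code step by step.

Initialize: running_total = 0
Entering loop: for pos in range(5):

After execution: running_total = 10
10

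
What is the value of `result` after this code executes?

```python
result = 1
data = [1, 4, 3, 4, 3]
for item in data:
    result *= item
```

Let's trace through this code step by step.

Initialize: result = 1
Initialize: data = [1, 4, 3, 4, 3]
Entering loop: for item in data:

After execution: result = 144
144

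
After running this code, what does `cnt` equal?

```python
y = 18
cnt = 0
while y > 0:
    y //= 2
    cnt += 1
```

Let's trace through this code step by step.

Initialize: y = 18
Initialize: cnt = 0
Entering loop: while y > 0:

After execution: cnt = 5
5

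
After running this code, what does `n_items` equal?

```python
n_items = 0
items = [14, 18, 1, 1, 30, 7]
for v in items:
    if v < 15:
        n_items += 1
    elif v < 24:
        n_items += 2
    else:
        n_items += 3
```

Let's trace through this code step by step.

Initialize: n_items = 0
Initialize: items = [14, 18, 1, 1, 30, 7]
Entering loop: for v in items:

After execution: n_items = 9
9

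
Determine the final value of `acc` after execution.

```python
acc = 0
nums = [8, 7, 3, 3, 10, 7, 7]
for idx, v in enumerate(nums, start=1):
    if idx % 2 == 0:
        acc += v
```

Let's trace through this code step by step.

Initialize: acc = 0
Initialize: nums = [8, 7, 3, 3, 10, 7, 7]
Entering loop: for idx, v in enumerate(nums, start=1):

After execution: acc = 17
17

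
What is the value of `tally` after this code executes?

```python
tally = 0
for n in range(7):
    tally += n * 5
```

Let's trace through this code step by step.

Initialize: tally = 0
Entering loop: for n in range(7):

After execution: tally = 105
105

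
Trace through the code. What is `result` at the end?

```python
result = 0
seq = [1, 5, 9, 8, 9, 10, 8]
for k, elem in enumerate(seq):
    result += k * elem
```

Let's trace through this code step by step.

Initialize: result = 0
Initialize: seq = [1, 5, 9, 8, 9, 10, 8]
Entering loop: for k, elem in enumerate(seq):

After execution: result = 181
181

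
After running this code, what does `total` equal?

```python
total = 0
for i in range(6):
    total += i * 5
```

Let's trace through this code step by step.

Initialize: total = 0
Entering loop: for i in range(6):

After execution: total = 75
75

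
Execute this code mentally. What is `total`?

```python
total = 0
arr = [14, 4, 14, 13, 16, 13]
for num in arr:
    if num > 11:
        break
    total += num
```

Let's trace through this code step by step.

Initialize: total = 0
Initialize: arr = [14, 4, 14, 13, 16, 13]
Entering loop: for num in arr:

After execution: total = 0
0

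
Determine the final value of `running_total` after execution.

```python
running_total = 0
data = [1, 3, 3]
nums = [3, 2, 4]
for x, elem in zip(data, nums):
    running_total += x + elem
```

Let's trace through this code step by step.

Initialize: running_total = 0
Initialize: data = [1, 3, 3]
Initialize: nums = [3, 2, 4]
Entering loop: for x, elem in zip(data, nums):

After execution: running_total = 16
16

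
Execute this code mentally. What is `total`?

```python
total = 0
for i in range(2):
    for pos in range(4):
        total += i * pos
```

Let's trace through this code step by step.

Initialize: total = 0
Entering loop: for i in range(2):

After execution: total = 6
6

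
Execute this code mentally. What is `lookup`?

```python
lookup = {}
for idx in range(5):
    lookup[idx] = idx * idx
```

Let's trace through this code step by step.

Initialize: lookup = {}
Entering loop: for idx in range(5):

After execution: lookup = {0: 0, 1: 1, 2: 4, 3: 9, 4: 16}
{0: 0, 1: 1, 2: 4, 3: 9, 4: 16}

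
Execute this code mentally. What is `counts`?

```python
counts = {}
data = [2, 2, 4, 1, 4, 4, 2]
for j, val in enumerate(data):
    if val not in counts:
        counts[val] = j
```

Let's trace through this code step by step.

Initialize: counts = {}
Initialize: data = [2, 2, 4, 1, 4, 4, 2]
Entering loop: for j, val in enumerate(data):

After execution: counts = {2: 0, 4: 2, 1: 3}
{2: 0, 4: 2, 1: 3}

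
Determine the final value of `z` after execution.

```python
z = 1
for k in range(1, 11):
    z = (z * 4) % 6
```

Let's trace through this code step by step.

Initialize: z = 1
Entering loop: for k in range(1, 11):

After execution: z = 4
4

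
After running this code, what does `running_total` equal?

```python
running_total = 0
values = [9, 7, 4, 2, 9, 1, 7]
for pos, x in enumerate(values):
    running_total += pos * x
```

Let's trace through this code step by step.

Initialize: running_total = 0
Initialize: values = [9, 7, 4, 2, 9, 1, 7]
Entering loop: for pos, x in enumerate(values):

After execution: running_total = 104
104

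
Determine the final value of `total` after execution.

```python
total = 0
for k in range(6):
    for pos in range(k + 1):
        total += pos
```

Let's trace through this code step by step.

Initialize: total = 0
Entering loop: for k in range(6):

After execution: total = 35
35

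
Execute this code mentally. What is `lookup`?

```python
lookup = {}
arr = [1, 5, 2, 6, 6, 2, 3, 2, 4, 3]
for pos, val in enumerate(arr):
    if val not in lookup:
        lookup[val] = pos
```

Let's trace through this code step by step.

Initialize: lookup = {}
Initialize: arr = [1, 5, 2, 6, 6, 2, 3, 2, 4, 3]
Entering loop: for pos, val in enumerate(arr):

After execution: lookup = {1: 0, 5: 1, 2: 2, 6: 3, 3: 6, 4: 8}
{1: 0, 5: 1, 2: 2, 6: 3, 3: 6, 4: 8}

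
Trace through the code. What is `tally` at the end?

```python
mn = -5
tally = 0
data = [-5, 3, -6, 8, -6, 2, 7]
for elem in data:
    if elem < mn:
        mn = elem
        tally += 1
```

Let's trace through this code step by step.

Initialize: mn = -5
Initialize: tally = 0
Initialize: data = [-5, 3, -6, 8, -6, 2, 7]
Entering loop: for elem in data:

After execution: tally = 1
1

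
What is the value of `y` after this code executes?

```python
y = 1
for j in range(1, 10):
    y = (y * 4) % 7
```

Let's trace through this code step by step.

Initialize: y = 1
Entering loop: for j in range(1, 10):

After execution: y = 1
1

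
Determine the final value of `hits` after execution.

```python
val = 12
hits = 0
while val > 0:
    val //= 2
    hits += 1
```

Let's trace through this code step by step.

Initialize: val = 12
Initialize: hits = 0
Entering loop: while val > 0:

After execution: hits = 4
4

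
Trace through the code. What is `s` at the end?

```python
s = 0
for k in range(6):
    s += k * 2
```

Let's trace through this code step by step.

Initialize: s = 0
Entering loop: for k in range(6):

After execution: s = 30
30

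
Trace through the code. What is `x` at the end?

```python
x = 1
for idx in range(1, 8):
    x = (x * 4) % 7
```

Let's trace through this code step by step.

Initialize: x = 1
Entering loop: for idx in range(1, 8):

After execution: x = 4
4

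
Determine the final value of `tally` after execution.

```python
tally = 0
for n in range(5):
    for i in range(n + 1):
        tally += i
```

Let's trace through this code step by step.

Initialize: tally = 0
Entering loop: for n in range(5):

After execution: tally = 20
20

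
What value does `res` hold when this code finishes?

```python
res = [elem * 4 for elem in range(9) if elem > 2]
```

Let's trace through this code step by step.

Initialize: res = [elem * 4 for elem in range(9) if elem > 2]

After execution: res = [12, 16, 20, 24, 28, 32]
[12, 16, 20, 24, 28, 32]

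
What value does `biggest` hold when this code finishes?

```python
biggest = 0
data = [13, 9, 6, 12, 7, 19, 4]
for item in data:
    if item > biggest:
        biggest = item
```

Let's trace through this code step by step.

Initialize: biggest = 0
Initialize: data = [13, 9, 6, 12, 7, 19, 4]
Entering loop: for item in data:

After execution: biggest = 19
19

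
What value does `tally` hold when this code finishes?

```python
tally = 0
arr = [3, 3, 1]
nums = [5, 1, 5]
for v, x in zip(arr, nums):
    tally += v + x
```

Let's trace through this code step by step.

Initialize: tally = 0
Initialize: arr = [3, 3, 1]
Initialize: nums = [5, 1, 5]
Entering loop: for v, x in zip(arr, nums):

After execution: tally = 18
18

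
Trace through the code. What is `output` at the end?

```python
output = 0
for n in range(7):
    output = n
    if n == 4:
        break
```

Let's trace through this code step by step.

Initialize: output = 0
Entering loop: for n in range(7):

After execution: output = 4
4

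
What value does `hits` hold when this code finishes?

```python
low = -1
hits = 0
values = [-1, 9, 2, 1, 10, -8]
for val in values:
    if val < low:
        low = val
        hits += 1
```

Let's trace through this code step by step.

Initialize: low = -1
Initialize: hits = 0
Initialize: values = [-1, 9, 2, 1, 10, -8]
Entering loop: for val in values:

After execution: hits = 1
1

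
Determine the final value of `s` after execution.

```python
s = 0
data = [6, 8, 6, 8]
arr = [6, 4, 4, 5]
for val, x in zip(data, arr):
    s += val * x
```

Let's trace through this code step by step.

Initialize: s = 0
Initialize: data = [6, 8, 6, 8]
Initialize: arr = [6, 4, 4, 5]
Entering loop: for val, x in zip(data, arr):

After execution: s = 132
132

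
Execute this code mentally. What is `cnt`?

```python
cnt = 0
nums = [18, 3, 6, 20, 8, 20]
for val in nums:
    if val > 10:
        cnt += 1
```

Let's trace through this code step by step.

Initialize: cnt = 0
Initialize: nums = [18, 3, 6, 20, 8, 20]
Entering loop: for val in nums:

After execution: cnt = 3
3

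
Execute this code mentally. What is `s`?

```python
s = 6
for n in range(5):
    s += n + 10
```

Let's trace through this code step by step.

Initialize: s = 6
Entering loop: for n in range(5):

After execution: s = 66
66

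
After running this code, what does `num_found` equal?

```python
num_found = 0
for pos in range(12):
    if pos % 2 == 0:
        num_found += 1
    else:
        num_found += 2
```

Let's trace through this code step by step.

Initialize: num_found = 0
Entering loop: for pos in range(12):

After execution: num_found = 18
18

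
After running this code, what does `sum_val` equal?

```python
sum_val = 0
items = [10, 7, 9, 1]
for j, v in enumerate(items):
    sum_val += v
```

Let's trace through this code step by step.

Initialize: sum_val = 0
Initialize: items = [10, 7, 9, 1]
Entering loop: for j, v in enumerate(items):

After execution: sum_val = 27
27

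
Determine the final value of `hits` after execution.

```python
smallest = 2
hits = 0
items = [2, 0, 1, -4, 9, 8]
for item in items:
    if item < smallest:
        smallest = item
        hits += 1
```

Let's trace through this code step by step.

Initialize: smallest = 2
Initialize: hits = 0
Initialize: items = [2, 0, 1, -4, 9, 8]
Entering loop: for item in items:

After execution: hits = 2
2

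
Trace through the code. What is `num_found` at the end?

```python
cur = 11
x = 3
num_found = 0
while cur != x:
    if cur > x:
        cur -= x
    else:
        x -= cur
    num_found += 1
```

Let's trace through this code step by step.

Initialize: cur = 11
Initialize: x = 3
Initialize: num_found = 0
Entering loop: while cur != x:

After execution: num_found = 5
5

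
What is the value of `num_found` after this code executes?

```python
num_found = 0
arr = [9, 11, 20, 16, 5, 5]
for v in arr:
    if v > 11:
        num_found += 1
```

Let's trace through this code step by step.

Initialize: num_found = 0
Initialize: arr = [9, 11, 20, 16, 5, 5]
Entering loop: for v in arr:

After execution: num_found = 2
2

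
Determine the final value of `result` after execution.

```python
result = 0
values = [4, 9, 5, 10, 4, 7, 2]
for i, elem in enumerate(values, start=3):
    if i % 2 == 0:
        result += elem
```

Let's trace through this code step by step.

Initialize: result = 0
Initialize: values = [4, 9, 5, 10, 4, 7, 2]
Entering loop: for i, elem in enumerate(values, start=3):

After execution: result = 26
26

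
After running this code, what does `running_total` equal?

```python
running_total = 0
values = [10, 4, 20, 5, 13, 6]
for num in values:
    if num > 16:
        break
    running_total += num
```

Let's trace through this code step by step.

Initialize: running_total = 0
Initialize: values = [10, 4, 20, 5, 13, 6]
Entering loop: for num in values:

After execution: running_total = 14
14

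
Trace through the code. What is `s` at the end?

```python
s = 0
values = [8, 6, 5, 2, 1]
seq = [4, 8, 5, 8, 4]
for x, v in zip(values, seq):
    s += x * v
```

Let's trace through this code step by step.

Initialize: s = 0
Initialize: values = [8, 6, 5, 2, 1]
Initialize: seq = [4, 8, 5, 8, 4]
Entering loop: for x, v in zip(values, seq):

After execution: s = 125
125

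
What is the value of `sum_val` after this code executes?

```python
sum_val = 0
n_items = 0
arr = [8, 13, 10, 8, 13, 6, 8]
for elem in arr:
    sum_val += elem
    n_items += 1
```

Let's trace through this code step by step.

Initialize: sum_val = 0
Initialize: n_items = 0
Initialize: arr = [8, 13, 10, 8, 13, 6, 8]
Entering loop: for elem in arr:

After execution: sum_val = 66
66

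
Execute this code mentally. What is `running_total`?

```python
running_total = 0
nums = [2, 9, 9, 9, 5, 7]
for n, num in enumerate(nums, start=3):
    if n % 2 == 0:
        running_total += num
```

Let's trace through this code step by step.

Initialize: running_total = 0
Initialize: nums = [2, 9, 9, 9, 5, 7]
Entering loop: for n, num in enumerate(nums, start=3):

After execution: running_total = 25
25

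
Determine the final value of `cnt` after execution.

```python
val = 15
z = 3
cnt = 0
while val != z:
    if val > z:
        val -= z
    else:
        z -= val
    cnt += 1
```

Let's trace through this code step by step.

Initialize: val = 15
Initialize: z = 3
Initialize: cnt = 0
Entering loop: while val != z:

After execution: cnt = 4
4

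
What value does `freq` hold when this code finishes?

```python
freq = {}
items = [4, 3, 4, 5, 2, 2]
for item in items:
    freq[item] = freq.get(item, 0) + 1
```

Let's trace through this code step by step.

Initialize: freq = {}
Initialize: items = [4, 3, 4, 5, 2, 2]
Entering loop: for item in items:

After execution: freq = {4: 2, 3: 1, 5: 1, 2: 2}
{4: 2, 3: 1, 5: 1, 2: 2}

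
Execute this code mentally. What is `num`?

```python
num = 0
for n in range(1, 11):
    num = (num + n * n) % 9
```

Let's trace through this code step by step.

Initialize: num = 0
Entering loop: for n in range(1, 11):

After execution: num = 7
7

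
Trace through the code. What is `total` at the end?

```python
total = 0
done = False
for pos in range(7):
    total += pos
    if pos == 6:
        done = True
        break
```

Let's trace through this code step by step.

Initialize: total = 0
Initialize: done = False
Entering loop: for pos in range(7):

After execution: total = 21
21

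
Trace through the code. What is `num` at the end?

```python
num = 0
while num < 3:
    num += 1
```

Let's trace through this code step by step.

Initialize: num = 0
Entering loop: while num < 3:

After execution: num = 3
3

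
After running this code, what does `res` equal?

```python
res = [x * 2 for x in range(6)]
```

Let's trace through this code step by step.

Initialize: res = [x * 2 for x in range(6)]

After execution: res = [0, 2, 4, 6, 8, 10]
[0, 2, 4, 6, 8, 10]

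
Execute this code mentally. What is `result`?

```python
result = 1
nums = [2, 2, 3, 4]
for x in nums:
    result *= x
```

Let's trace through this code step by step.

Initialize: result = 1
Initialize: nums = [2, 2, 3, 4]
Entering loop: for x in nums:

After execution: result = 48
48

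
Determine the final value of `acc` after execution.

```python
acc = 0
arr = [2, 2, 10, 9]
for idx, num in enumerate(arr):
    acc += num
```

Let's trace through this code step by step.

Initialize: acc = 0
Initialize: arr = [2, 2, 10, 9]
Entering loop: for idx, num in enumerate(arr):

After execution: acc = 23
23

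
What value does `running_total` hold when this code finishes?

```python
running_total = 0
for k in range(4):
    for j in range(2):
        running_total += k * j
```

Let's trace through this code step by step.

Initialize: running_total = 0
Entering loop: for k in range(4):

After execution: running_total = 6
6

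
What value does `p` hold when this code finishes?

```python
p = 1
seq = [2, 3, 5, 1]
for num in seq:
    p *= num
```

Let's trace through this code step by step.

Initialize: p = 1
Initialize: seq = [2, 3, 5, 1]
Entering loop: for num in seq:

After execution: p = 30
30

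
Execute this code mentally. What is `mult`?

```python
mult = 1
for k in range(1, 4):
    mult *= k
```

Let's trace through this code step by step.

Initialize: mult = 1
Entering loop: for k in range(1, 4):

After execution: mult = 6
6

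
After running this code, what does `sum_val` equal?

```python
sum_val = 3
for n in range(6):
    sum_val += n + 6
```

Let's trace through this code step by step.

Initialize: sum_val = 3
Entering loop: for n in range(6):

After execution: sum_val = 54
54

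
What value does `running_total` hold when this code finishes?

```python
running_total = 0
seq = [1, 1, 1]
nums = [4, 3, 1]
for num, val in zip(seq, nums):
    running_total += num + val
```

Let's trace through this code step by step.

Initialize: running_total = 0
Initialize: seq = [1, 1, 1]
Initialize: nums = [4, 3, 1]
Entering loop: for num, val in zip(seq, nums):

After execution: running_total = 11
11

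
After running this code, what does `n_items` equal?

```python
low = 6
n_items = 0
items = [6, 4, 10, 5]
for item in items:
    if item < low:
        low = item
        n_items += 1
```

Let's trace through this code step by step.

Initialize: low = 6
Initialize: n_items = 0
Initialize: items = [6, 4, 10, 5]
Entering loop: for item in items:

After execution: n_items = 1
1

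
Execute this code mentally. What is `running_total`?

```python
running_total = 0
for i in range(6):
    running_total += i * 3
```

Let's trace through this code step by step.

Initialize: running_total = 0
Entering loop: for i in range(6):

After execution: running_total = 45
45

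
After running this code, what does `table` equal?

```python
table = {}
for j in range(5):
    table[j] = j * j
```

Let's trace through this code step by step.

Initialize: table = {}
Entering loop: for j in range(5):

After execution: table = {0: 0, 1: 1, 2: 4, 3: 9, 4: 16}
{0: 0, 1: 1, 2: 4, 3: 9, 4: 16}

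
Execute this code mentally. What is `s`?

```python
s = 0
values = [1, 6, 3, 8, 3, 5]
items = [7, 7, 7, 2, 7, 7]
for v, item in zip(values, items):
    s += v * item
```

Let's trace through this code step by step.

Initialize: s = 0
Initialize: values = [1, 6, 3, 8, 3, 5]
Initialize: items = [7, 7, 7, 2, 7, 7]
Entering loop: for v, item in zip(values, items):

After execution: s = 142
142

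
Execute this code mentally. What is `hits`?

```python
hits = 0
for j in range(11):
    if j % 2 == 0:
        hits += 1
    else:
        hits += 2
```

Let's trace through this code step by step.

Initialize: hits = 0
Entering loop: for j in range(11):

After execution: hits = 16
16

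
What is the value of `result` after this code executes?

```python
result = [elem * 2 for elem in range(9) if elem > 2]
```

Let's trace through this code step by step.

Initialize: result = [elem * 2 for elem in range(9) if elem > 2]

After execution: result = [6, 8, 10, 12, 14, 16]
[6, 8, 10, 12, 14, 16]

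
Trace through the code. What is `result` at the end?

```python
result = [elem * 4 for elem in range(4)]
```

Let's trace through this code step by step.

Initialize: result = [elem * 4 for elem in range(4)]

After execution: result = [0, 4, 8, 12]
[0, 4, 8, 12]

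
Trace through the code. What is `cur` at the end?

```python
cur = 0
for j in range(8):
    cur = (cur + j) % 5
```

Let's trace through this code step by step.

Initialize: cur = 0
Entering loop: for j in range(8):

After execution: cur = 3
3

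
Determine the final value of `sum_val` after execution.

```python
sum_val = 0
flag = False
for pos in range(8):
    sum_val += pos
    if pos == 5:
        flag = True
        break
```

Let's trace through this code step by step.

Initialize: sum_val = 0
Initialize: flag = False
Entering loop: for pos in range(8):

After execution: sum_val = 15
15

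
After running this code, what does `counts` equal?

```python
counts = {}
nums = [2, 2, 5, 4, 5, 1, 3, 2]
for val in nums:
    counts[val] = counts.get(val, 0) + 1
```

Let's trace through this code step by step.

Initialize: counts = {}
Initialize: nums = [2, 2, 5, 4, 5, 1, 3, 2]
Entering loop: for val in nums:

After execution: counts = {2: 3, 5: 2, 4: 1, 1: 1, 3: 1}
{2: 3, 5: 2, 4: 1, 1: 1, 3: 1}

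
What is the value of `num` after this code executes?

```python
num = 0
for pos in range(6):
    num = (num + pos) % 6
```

Let's trace through this code step by step.

Initialize: num = 0
Entering loop: for pos in range(6):

After execution: num = 3
3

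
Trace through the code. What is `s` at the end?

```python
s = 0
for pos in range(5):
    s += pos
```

Let's trace through this code step by step.

Initialize: s = 0
Entering loop: for pos in range(5):

After execution: s = 10
10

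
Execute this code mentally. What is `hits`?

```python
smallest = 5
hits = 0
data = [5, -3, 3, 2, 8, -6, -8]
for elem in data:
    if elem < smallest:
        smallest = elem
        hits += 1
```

Let's trace through this code step by step.

Initialize: smallest = 5
Initialize: hits = 0
Initialize: data = [5, -3, 3, 2, 8, -6, -8]
Entering loop: for elem in data:

After execution: hits = 3
3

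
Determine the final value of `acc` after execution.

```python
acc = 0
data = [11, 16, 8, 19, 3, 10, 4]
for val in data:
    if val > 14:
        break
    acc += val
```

Let's trace through this code step by step.

Initialize: acc = 0
Initialize: data = [11, 16, 8, 19, 3, 10, 4]
Entering loop: for val in data:

After execution: acc = 11
11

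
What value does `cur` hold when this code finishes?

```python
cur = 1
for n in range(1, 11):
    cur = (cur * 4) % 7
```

Let's trace through this code step by step.

Initialize: cur = 1
Entering loop: for n in range(1, 11):

After execution: cur = 4
4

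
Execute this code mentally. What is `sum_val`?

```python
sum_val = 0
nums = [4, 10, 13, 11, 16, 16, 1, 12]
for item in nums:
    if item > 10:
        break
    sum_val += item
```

Let's trace through this code step by step.

Initialize: sum_val = 0
Initialize: nums = [4, 10, 13, 11, 16, 16, 1, 12]
Entering loop: for item in nums:

After execution: sum_val = 14
14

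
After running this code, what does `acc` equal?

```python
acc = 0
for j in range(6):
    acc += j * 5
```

Let's trace through this code step by step.

Initialize: acc = 0
Entering loop: for j in range(6):

After execution: acc = 75
75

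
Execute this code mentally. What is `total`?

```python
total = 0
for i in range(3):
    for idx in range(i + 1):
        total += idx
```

Let's trace through this code step by step.

Initialize: total = 0
Entering loop: for i in range(3):

After execution: total = 4
4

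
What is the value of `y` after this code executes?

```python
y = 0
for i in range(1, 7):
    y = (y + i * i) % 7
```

Let's trace through this code step by step.

Initialize: y = 0
Entering loop: for i in range(1, 7):

After execution: y = 0
0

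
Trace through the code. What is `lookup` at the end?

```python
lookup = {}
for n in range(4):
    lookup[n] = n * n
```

Let's trace through this code step by step.

Initialize: lookup = {}
Entering loop: for n in range(4):

After execution: lookup = {0: 0, 1: 1, 2: 4, 3: 9}
{0: 0, 1: 1, 2: 4, 3: 9}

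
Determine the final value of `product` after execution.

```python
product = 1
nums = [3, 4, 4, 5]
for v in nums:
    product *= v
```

Let's trace through this code step by step.

Initialize: product = 1
Initialize: nums = [3, 4, 4, 5]
Entering loop: for v in nums:

After execution: product = 240
240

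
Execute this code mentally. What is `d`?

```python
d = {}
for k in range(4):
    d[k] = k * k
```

Let's trace through this code step by step.

Initialize: d = {}
Entering loop: for k in range(4):

After execution: d = {0: 0, 1: 1, 2: 4, 3: 9}
{0: 0, 1: 1, 2: 4, 3: 9}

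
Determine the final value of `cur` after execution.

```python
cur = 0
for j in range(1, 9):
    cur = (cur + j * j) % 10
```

Let's trace through this code step by step.

Initialize: cur = 0
Entering loop: for j in range(1, 9):

After execution: cur = 4
4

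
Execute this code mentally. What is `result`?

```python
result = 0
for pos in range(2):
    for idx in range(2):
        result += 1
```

Let's trace through this code step by step.

Initialize: result = 0
Entering loop: for pos in range(2):

After execution: result = 4
4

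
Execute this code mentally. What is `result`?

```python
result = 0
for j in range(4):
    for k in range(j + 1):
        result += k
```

Let's trace through this code step by step.

Initialize: result = 0
Entering loop: for j in range(4):

After execution: result = 10
10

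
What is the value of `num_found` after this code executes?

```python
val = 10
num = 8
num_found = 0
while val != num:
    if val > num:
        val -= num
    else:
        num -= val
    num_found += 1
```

Let's trace through this code step by step.

Initialize: val = 10
Initialize: num = 8
Initialize: num_found = 0
Entering loop: while val != num:

After execution: num_found = 4
4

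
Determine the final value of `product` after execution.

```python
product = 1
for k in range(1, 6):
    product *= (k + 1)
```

Let's trace through this code step by step.

Initialize: product = 1
Entering loop: for k in range(1, 6):

After execution: product = 720
720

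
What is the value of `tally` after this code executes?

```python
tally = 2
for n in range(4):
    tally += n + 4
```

Let's trace through this code step by step.

Initialize: tally = 2
Entering loop: for n in range(4):

After execution: tally = 24
24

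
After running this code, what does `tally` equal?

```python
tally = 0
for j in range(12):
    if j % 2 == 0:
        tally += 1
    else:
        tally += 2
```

Let's trace through this code step by step.

Initialize: tally = 0
Entering loop: for j in range(12):

After execution: tally = 18
18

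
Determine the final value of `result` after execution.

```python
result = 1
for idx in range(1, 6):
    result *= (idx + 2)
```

Let's trace through this code step by step.

Initialize: result = 1
Entering loop: for idx in range(1, 6):

After execution: result = 2520
2520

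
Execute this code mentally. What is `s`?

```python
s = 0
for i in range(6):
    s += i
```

Let's trace through this code step by step.

Initialize: s = 0
Entering loop: for i in range(6):

After execution: s = 15
15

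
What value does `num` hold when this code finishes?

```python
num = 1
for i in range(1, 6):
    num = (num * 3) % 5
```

Let's trace through this code step by step.

Initialize: num = 1
Entering loop: for i in range(1, 6):

After execution: num = 3
3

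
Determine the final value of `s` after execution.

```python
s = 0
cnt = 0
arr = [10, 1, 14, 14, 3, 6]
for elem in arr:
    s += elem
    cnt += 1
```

Let's trace through this code step by step.

Initialize: s = 0
Initialize: cnt = 0
Initialize: arr = [10, 1, 14, 14, 3, 6]
Entering loop: for elem in arr:

After execution: s = 48
48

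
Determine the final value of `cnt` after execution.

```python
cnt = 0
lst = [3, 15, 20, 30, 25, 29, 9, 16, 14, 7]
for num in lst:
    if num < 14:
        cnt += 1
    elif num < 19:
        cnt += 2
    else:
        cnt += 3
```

Let's trace through this code step by step.

Initialize: cnt = 0
Initialize: lst = [3, 15, 20, 30, 25, 29, 9, 16, 14, 7]
Entering loop: for num in lst:

After execution: cnt = 21
21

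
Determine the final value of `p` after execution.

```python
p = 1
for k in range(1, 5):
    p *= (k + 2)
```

Let's trace through this code step by step.

Initialize: p = 1
Entering loop: for k in range(1, 5):

After execution: p = 360
360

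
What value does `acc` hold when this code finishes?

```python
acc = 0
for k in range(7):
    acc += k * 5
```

Let's trace through this code step by step.

Initialize: acc = 0
Entering loop: for k in range(7):

After execution: acc = 105
105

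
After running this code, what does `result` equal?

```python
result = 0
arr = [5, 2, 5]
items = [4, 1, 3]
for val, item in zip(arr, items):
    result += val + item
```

Let's trace through this code step by step.

Initialize: result = 0
Initialize: arr = [5, 2, 5]
Initialize: items = [4, 1, 3]
Entering loop: for val, item in zip(arr, items):

After execution: result = 20
20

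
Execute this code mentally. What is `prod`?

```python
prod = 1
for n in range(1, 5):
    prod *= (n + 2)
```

Let's trace through this code step by step.

Initialize: prod = 1
Entering loop: for n in range(1, 5):

After execution: prod = 360
360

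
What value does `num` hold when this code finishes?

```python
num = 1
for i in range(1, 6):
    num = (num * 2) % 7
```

Let's trace through this code step by step.

Initialize: num = 1
Entering loop: for i in range(1, 6):

After execution: num = 4
4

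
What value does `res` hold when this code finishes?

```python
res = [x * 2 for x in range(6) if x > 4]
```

Let's trace through this code step by step.

Initialize: res = [x * 2 for x in range(6) if x > 4]

After execution: res = [10]
[10]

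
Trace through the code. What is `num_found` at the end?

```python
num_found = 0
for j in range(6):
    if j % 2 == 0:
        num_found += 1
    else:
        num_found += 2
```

Let's trace through this code step by step.

Initialize: num_found = 0
Entering loop: for j in range(6):

After execution: num_found = 9
9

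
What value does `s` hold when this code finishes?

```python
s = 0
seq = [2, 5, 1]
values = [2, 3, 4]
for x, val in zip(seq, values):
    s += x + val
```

Let's trace through this code step by step.

Initialize: s = 0
Initialize: seq = [2, 5, 1]
Initialize: values = [2, 3, 4]
Entering loop: for x, val in zip(seq, values):

After execution: s = 17
17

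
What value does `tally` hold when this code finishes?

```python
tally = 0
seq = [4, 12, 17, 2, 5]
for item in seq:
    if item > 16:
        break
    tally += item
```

Let's trace through this code step by step.

Initialize: tally = 0
Initialize: seq = [4, 12, 17, 2, 5]
Entering loop: for item in seq:

After execution: tally = 16
16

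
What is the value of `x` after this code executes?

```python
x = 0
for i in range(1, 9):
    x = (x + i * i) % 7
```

Let's trace through this code step by step.

Initialize: x = 0
Entering loop: for i in range(1, 9):

After execution: x = 1
1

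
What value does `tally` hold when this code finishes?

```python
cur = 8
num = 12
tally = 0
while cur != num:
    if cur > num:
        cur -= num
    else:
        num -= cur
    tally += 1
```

Let's trace through this code step by step.

Initialize: cur = 8
Initialize: num = 12
Initialize: tally = 0
Entering loop: while cur != num:

After execution: tally = 2
2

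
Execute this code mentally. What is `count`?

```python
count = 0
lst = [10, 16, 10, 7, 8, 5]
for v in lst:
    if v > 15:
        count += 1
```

Let's trace through this code step by step.

Initialize: count = 0
Initialize: lst = [10, 16, 10, 7, 8, 5]
Entering loop: for v in lst:

After execution: count = 1
1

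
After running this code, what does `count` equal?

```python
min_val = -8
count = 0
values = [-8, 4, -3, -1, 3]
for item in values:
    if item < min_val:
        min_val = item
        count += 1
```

Let's trace through this code step by step.

Initialize: min_val = -8
Initialize: count = 0
Initialize: values = [-8, 4, -3, -1, 3]
Entering loop: for item in values:

After execution: count = 0
0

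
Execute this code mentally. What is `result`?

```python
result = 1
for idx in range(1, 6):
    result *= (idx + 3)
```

Let's trace through this code step by step.

Initialize: result = 1
Entering loop: for idx in range(1, 6):

After execution: result = 6720
6720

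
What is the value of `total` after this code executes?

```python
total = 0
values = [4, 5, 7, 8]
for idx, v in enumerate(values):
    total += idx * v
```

Let's trace through this code step by step.

Initialize: total = 0
Initialize: values = [4, 5, 7, 8]
Entering loop: for idx, v in enumerate(values):

After execution: total = 43
43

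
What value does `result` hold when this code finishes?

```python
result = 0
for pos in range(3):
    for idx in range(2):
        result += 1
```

Let's trace through this code step by step.

Initialize: result = 0
Entering loop: for pos in range(3):

After execution: result = 6
6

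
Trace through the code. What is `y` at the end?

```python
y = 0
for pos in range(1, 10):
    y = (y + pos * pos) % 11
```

Let's trace through this code step by step.

Initialize: y = 0
Entering loop: for pos in range(1, 10):

After execution: y = 10
10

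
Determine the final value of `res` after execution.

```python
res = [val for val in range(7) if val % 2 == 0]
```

Let's trace through this code step by step.

Initialize: res = [val for val in range(7) if val % 2 == 0]

After execution: res = [0, 2, 4, 6]
[0, 2, 4, 6]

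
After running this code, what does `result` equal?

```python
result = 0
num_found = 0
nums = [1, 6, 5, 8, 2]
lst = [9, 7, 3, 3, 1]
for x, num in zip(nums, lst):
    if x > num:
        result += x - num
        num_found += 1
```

Let's trace through this code step by step.

Initialize: result = 0
Initialize: num_found = 0
Initialize: nums = [1, 6, 5, 8, 2]
Initialize: lst = [9, 7, 3, 3, 1]
Entering loop: for x, num in zip(nums, lst):

After execution: result = 8
8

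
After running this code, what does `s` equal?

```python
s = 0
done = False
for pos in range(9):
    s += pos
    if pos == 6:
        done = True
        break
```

Let's trace through this code step by step.

Initialize: s = 0
Initialize: done = False
Entering loop: for pos in range(9):

After execution: s = 21
21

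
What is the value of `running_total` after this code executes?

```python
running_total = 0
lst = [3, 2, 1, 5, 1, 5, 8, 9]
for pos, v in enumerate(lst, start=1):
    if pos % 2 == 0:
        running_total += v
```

Let's trace through this code step by step.

Initialize: running_total = 0
Initialize: lst = [3, 2, 1, 5, 1, 5, 8, 9]
Entering loop: for pos, v in enumerate(lst, start=1):

After execution: running_total = 21
21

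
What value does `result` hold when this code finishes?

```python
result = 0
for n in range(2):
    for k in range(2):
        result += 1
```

Let's trace through this code step by step.

Initialize: result = 0
Entering loop: for n in range(2):

After execution: result = 4
4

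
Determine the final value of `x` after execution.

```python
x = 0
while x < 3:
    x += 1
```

Let's trace through this code step by step.

Initialize: x = 0
Entering loop: while x < 3:

After execution: x = 3
3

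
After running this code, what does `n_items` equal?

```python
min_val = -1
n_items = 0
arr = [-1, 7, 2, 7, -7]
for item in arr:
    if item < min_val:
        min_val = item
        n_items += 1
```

Let's trace through this code step by step.

Initialize: min_val = -1
Initialize: n_items = 0
Initialize: arr = [-1, 7, 2, 7, -7]
Entering loop: for item in arr:

After execution: n_items = 1
1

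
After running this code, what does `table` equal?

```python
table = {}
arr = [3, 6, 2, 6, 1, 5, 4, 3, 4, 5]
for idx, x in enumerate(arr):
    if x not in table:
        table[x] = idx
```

Let's trace through this code step by step.

Initialize: table = {}
Initialize: arr = [3, 6, 2, 6, 1, 5, 4, 3, 4, 5]
Entering loop: for idx, x in enumerate(arr):

After execution: table = {3: 0, 6: 1, 2: 2, 1: 4, 5: 5, 4: 6}
{3: 0, 6: 1, 2: 2, 1: 4, 5: 5, 4: 6}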